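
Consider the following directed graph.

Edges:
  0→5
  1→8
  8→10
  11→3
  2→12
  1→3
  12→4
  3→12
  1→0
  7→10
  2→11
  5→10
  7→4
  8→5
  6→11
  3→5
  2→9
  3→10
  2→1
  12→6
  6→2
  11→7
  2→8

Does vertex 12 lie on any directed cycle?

Yes

12 is on a cycle iff 12 can reach itself via ≥1 edge.
12 → 6 → 2 → 12 — yes.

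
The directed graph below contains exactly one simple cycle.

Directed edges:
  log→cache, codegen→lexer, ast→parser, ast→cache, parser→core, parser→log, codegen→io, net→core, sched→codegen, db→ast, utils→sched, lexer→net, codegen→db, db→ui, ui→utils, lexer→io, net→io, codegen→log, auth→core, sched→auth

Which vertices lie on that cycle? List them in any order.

DFS with gray/black marking from codegen:
codegen gray
  db gray
    ui gray
      utils gray
        sched gray
          auth gray
            core gray
            core black
          auth black
          sched→codegen: codegen is gray → back edge
Back edge closes the cycle codegen → db → ui → utils → sched → codegen; its vertices are {db, ui, sched, utils, codegen}.

db, ui, sched, utils, codegen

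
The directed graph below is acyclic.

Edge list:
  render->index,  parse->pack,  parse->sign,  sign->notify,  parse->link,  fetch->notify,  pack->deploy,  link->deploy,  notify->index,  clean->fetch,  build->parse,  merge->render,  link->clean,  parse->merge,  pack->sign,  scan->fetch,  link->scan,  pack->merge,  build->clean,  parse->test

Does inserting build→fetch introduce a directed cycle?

Adding build→fetch creates a cycle iff fetch can already reach build.
Explore from fetch: no path reaches build. The graph stays acyclic.

No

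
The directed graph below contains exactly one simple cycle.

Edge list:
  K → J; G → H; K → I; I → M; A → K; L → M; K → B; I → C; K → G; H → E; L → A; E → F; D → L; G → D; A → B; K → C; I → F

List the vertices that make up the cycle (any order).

DFS with gray/black marking from A:
A gray
  K gray
    C gray
    C black
    I gray
      F gray
      F black
      M gray
      M black
      I→C: C black — skip
    I black
    B gray
    B black
    G gray
      D gray
        L gray
          L→M: M black — skip
          L→A: A is gray → back edge
Back edge closes the cycle A → K → G → D → L → A; its vertices are {A, D, G, K, L}.

A, D, G, K, L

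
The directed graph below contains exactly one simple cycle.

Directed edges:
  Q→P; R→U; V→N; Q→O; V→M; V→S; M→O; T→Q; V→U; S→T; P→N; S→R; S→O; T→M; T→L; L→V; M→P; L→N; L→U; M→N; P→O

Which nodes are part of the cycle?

L, S, T, V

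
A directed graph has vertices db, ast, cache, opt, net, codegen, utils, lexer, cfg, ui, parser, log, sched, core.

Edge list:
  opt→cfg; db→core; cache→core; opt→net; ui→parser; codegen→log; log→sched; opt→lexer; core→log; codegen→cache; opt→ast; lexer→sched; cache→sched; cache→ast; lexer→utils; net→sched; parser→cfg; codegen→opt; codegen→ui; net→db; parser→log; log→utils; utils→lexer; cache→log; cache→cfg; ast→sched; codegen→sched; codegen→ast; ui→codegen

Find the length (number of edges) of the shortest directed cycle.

For each vertex v, BFS finds the shortest path from v back to v.
The shortest such closed walk is codegen → ui → codegen, length 2.

2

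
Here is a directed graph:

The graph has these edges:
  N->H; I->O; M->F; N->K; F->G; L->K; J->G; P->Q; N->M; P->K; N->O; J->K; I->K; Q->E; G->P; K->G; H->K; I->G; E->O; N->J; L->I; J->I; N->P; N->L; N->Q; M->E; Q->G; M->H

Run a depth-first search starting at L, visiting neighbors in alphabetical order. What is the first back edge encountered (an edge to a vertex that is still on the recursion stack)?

K→G

DFS from L (visiting neighbors in alphabetical order); mark gray on enter, black on exit:
L gray
  I gray
    G gray
      P gray
        K gray
          K→G: G is gray → back edge
First back edge: K → G.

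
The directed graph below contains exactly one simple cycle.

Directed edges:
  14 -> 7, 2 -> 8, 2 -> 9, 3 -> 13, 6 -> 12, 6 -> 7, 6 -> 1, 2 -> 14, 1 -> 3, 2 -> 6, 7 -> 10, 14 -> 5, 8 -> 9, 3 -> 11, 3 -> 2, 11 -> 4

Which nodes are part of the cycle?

DFS with gray/black marking from 2:
2 gray
  9 gray
  9 black
  14 gray
    5 gray
    5 black
    7 gray
      10 gray
      10 black
    7 black
  14 black
  6 gray
    1 gray
      3 gray
        13 gray
        13 black
        3→2: 2 is gray → back edge
Back edge closes the cycle 2 → 6 → 1 → 3 → 2; its vertices are {1, 2, 3, 6}.

1, 2, 3, 6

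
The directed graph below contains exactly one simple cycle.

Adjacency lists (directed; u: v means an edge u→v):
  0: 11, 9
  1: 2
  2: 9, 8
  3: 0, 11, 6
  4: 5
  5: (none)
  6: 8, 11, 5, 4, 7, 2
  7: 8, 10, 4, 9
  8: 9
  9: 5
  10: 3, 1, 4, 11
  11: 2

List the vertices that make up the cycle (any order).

3, 6, 7, 10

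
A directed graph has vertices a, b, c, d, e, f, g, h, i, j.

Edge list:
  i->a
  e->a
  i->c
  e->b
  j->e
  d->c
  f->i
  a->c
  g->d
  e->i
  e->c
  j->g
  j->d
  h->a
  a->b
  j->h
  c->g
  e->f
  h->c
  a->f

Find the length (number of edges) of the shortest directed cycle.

3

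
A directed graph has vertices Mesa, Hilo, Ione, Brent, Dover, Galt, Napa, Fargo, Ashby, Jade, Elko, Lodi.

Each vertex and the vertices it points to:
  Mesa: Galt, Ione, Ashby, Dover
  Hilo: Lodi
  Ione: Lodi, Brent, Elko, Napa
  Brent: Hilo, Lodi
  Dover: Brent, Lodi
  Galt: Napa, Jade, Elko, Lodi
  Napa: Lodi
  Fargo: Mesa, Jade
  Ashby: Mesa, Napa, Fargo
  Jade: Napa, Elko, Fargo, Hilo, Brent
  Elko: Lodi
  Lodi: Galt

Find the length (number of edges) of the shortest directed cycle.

2

For each vertex v, BFS finds the shortest path from v back to v.
The shortest such closed walk is Mesa → Ashby → Mesa, length 2.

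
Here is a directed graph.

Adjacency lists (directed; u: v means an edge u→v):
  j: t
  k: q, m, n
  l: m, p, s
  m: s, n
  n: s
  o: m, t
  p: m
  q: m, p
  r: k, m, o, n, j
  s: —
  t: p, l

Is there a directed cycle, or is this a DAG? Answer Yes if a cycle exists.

No

DFS with white/gray/black marking, starting from q:
q gray
  m gray
    s gray
    s black
    n gray
      n→s: s black — skip
    n black
  m black
  p gray
    p→m: m black — skip
  p black
q black
j gray
  t gray
    t→p: p black — skip
    l gray
      l→m: m black — skip
      l→p: p black — skip
      l→s: s black — skip
    l black
  t black
j black
k gray
  k→q: q black — skip
  k→m: m black — skip
  k→n: n black — skip
k black
o gray
  o→m: m black — skip
  o→t: t black — skip
o black
r gray
  r→k: k black — skip
  r→m: m black — skip
  r→o: o black — skip
  r→n: n black — skip
  r→j: j black — skip
r black
Every edge goes to a white or black vertex — no back edge, so the graph is acyclic.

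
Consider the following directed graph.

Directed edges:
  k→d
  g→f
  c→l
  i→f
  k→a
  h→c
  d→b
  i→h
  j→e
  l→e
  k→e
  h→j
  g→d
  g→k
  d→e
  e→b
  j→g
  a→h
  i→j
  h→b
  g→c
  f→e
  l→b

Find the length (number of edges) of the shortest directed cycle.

5

For each vertex v, BFS finds the shortest path from v back to v.
The shortest such closed walk is j → g → k → a → h → j, length 5.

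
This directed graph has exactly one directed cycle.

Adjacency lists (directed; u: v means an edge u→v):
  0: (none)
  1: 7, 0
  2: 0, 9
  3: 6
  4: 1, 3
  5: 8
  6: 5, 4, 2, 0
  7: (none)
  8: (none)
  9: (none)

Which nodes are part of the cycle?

DFS with gray/black marking from 6:
6 gray
  5 gray
    8 gray
    8 black
  5 black
  4 gray
    1 gray
      7 gray
      7 black
      0 gray
      0 black
    1 black
    3 gray
      3→6: 6 is gray → back edge
Back edge closes the cycle 6 → 4 → 3 → 6; its vertices are {3, 4, 6}.

3, 4, 6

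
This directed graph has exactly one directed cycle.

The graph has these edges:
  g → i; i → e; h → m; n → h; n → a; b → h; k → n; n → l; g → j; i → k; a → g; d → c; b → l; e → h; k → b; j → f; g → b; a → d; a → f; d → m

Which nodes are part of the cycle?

a, g, i, k, n

DFS with gray/black marking from i:
i gray
  e gray
    h gray
      m gray
      m black
    h black
  e black
  k gray
    n gray
      a gray
        g gray
          g→i: i is gray → back edge
Back edge closes the cycle i → k → n → a → g → i; its vertices are {a, g, i, k, n}.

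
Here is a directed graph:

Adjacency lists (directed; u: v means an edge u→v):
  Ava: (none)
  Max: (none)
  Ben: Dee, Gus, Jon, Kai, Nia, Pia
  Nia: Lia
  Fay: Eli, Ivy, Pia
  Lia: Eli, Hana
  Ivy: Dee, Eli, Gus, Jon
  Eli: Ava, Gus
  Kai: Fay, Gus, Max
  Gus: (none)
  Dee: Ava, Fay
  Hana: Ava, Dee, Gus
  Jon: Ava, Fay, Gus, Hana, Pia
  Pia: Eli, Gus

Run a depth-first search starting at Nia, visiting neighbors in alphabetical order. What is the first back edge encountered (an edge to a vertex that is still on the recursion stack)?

Ivy->Dee

DFS from Nia (visiting neighbors in alphabetical order); mark gray on enter, black on exit:
Nia gray
  Lia gray
    Eli gray
      Ava gray
      Ava black
      Gus gray
      Gus black
    Eli black
    Hana gray
      Hana→Ava: Ava black — skip
      Dee gray
        Dee→Ava: Ava black — skip
        Fay gray
          Fay→Eli: Eli black — skip
          Ivy gray
            Ivy→Dee: Dee is gray → back edge
First back edge: Ivy → Dee.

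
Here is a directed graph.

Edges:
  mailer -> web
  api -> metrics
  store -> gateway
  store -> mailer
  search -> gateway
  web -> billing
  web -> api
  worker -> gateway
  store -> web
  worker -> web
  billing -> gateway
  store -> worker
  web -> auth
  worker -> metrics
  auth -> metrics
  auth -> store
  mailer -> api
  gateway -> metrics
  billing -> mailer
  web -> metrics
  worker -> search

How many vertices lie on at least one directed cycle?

A vertex is on a directed cycle iff it belongs to a strongly connected component of size ≥ 2 (or has a self-loop).
The vertices on cycles are {web, auth, store, mailer, worker, billing} — 6 in total.

6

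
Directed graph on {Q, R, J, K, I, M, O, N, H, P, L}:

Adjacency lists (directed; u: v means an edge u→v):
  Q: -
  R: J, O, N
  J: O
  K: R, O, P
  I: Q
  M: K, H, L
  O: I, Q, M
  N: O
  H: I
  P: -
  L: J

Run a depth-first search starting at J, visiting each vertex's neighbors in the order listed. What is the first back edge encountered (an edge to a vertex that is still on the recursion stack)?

DFS from J (visiting each vertex's neighbors in the order listed); mark gray on enter, black on exit:
J gray
  O gray
    I gray
      Q gray
      Q black
    I black
    O→Q: Q black — skip
    M gray
      K gray
        R gray
          R→J: J is gray → back edge
First back edge: R → J.

R->J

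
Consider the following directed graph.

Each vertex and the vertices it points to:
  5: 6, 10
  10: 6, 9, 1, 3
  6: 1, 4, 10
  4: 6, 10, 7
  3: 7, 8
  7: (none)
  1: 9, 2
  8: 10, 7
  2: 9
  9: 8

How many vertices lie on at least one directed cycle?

8

A vertex is on a directed cycle iff it belongs to a strongly connected component of size ≥ 2 (or has a self-loop).
The vertices on cycles are {1, 2, 3, 4, 6, 8, 9, 10} — 8 in total.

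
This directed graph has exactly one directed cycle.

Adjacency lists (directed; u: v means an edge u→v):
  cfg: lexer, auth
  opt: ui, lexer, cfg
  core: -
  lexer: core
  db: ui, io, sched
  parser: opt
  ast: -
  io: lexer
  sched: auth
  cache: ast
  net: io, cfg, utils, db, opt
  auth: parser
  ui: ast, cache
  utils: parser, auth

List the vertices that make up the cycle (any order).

cfg, opt, auth, parser

DFS with gray/black marking from opt:
opt gray
  ui gray
    ast gray
    ast black
    cache gray
      cache→ast: ast black — skip
    cache black
  ui black
  lexer gray
    core gray
    core black
  lexer black
  cfg gray
    cfg→lexer: lexer black — skip
    auth gray
      parser gray
        parser→opt: opt is gray → back edge
Back edge closes the cycle opt → cfg → auth → parser → opt; its vertices are {cfg, opt, auth, parser}.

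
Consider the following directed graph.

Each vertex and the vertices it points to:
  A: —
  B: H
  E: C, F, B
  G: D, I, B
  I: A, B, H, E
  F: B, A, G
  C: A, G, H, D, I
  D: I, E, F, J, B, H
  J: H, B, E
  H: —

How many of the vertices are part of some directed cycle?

A vertex is on a directed cycle iff it belongs to a strongly connected component of size ≥ 2 (or has a self-loop).
The vertices on cycles are {C, D, E, F, G, I, J} — 7 in total.

7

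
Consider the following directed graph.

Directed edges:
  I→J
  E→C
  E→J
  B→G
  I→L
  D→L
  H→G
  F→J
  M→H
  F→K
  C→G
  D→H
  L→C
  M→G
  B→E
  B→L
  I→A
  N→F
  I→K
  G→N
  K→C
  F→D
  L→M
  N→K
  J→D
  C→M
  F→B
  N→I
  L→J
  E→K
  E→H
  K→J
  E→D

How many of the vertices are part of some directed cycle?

13

A vertex is on a directed cycle iff it belongs to a strongly connected component of size ≥ 2 (or has a self-loop).
The vertices on cycles are {B, C, D, E, F, G, H, I, J, K, L, M, N} — 13 in total.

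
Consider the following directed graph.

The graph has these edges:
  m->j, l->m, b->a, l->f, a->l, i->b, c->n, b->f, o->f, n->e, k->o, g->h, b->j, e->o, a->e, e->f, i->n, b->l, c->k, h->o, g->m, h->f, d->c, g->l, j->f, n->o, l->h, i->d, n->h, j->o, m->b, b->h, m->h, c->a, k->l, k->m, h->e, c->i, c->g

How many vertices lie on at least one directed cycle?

7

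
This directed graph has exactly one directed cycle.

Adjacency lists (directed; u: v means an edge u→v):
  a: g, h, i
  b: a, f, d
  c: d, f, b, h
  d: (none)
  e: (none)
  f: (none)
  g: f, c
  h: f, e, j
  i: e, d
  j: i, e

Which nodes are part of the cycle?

a, b, c, g

DFS with gray/black marking from a:
a gray
  g gray
    f gray
    f black
    c gray
      d gray
      d black
      c→f: f black — skip
      b gray
        b→a: a is gray → back edge
Back edge closes the cycle a → g → c → b → a; its vertices are {a, b, c, g}.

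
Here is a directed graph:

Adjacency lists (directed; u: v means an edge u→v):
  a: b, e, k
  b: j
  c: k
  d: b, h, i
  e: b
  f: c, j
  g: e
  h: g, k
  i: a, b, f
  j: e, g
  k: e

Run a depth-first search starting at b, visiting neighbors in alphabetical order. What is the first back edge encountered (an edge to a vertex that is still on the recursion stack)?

e→b

DFS from b (visiting neighbors in alphabetical order); mark gray on enter, black on exit:
b gray
  j gray
    e gray
      e→b: b is gray → back edge
First back edge: e → b.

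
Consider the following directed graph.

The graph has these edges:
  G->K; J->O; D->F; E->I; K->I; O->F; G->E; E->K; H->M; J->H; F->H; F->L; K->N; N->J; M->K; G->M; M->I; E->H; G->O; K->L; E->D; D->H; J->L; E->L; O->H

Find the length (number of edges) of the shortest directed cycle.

5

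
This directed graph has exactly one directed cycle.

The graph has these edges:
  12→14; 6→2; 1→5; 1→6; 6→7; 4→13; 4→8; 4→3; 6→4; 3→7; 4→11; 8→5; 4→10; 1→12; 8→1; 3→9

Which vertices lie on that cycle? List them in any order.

1, 4, 6, 8

DFS with gray/black marking from 1:
1 gray
  5 gray
  5 black
  6 gray
    4 gray
      13 gray
      13 black
      10 gray
      10 black
      3 gray
        7 gray
        7 black
        9 gray
        9 black
      3 black
      11 gray
      11 black
      8 gray
        8→5: 5 black — skip
        8→1: 1 is gray → back edge
Back edge closes the cycle 1 → 6 → 4 → 8 → 1; its vertices are {1, 4, 6, 8}.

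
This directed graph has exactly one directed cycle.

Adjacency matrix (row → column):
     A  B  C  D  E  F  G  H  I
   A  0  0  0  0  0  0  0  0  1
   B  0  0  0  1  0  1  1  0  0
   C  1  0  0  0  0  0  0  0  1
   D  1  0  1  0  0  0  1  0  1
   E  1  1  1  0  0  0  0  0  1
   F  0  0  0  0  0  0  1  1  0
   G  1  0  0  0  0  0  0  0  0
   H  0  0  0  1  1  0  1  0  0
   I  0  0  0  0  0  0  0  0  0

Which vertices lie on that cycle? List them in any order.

DFS with gray/black marking from B:
B gray
  G gray
    A gray
      I gray
      I black
    A black
  G black
  D gray
    D→A: A black — skip
    D→G: G black — skip
    C gray
      C→A: A black — skip
      C→I: I black — skip
    C black
    D→I: I black — skip
  D black
  F gray
    H gray
      H→G: G black — skip
      H→D: D black — skip
      E gray
        E→B: B is gray → back edge
Back edge closes the cycle B → F → H → E → B; its vertices are {B, E, F, H}.

B, E, F, H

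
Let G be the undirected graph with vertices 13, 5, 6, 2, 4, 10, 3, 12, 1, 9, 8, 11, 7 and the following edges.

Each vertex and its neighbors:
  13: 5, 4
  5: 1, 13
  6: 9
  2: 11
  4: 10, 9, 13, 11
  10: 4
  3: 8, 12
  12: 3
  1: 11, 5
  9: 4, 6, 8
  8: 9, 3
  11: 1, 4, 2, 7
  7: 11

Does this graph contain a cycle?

DFS, tracking each vertex's parent; an edge to a visited non-parent vertex closes a cycle.
Start from 8:
visit 8 (parent –)
  visit 9 (parent 8)
    visit 4 (parent 9)
      visit 10 (parent 4)
        10–4: parent, skip
      4–9: parent, skip
      visit 13 (parent 4)
        visit 5 (parent 13)
          visit 1 (parent 5)
            visit 11 (parent 1)
              11–1: parent, skip
              11–4: 4 visited and ≠ parent → cycle
Cycle: 4 – 13 – 5 – 1 – 11 – 4.

Yes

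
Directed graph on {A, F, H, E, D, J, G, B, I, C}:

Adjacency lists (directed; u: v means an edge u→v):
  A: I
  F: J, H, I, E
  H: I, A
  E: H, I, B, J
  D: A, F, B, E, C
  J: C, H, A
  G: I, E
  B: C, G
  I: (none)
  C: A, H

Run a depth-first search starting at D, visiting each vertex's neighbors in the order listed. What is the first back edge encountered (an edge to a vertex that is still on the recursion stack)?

G->E

DFS from D (visiting each vertex's neighbors in the order listed); mark gray on enter, black on exit:
D gray
  A gray
    I gray
    I black
  A black
  F gray
    J gray
      C gray
        C→A: A black — skip
        H gray
          H→I: I black — skip
          H→A: A black — skip
        H black
      C black
      J→H: H black — skip
      J→A: A black — skip
    J black
    F→H: H black — skip
    F→I: I black — skip
    E gray
      E→H: H black — skip
      E→I: I black — skip
      B gray
        B→C: C black — skip
        G gray
          G→I: I black — skip
          G→E: E is gray → back edge
First back edge: G → E.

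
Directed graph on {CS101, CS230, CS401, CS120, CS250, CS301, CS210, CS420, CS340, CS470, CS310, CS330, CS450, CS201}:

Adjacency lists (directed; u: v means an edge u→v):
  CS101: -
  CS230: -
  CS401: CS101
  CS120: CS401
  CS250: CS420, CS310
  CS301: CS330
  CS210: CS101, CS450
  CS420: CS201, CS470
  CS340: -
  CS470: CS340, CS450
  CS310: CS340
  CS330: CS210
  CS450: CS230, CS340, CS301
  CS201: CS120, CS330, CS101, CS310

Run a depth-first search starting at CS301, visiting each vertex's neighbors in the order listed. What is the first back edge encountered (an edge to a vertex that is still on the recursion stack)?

DFS from CS301 (visiting each vertex's neighbors in the order listed); mark gray on enter, black on exit:
CS301 gray
  CS330 gray
    CS210 gray
      CS101 gray
      CS101 black
      CS450 gray
        CS230 gray
        CS230 black
        CS340 gray
        CS340 black
        CS450→CS301: CS301 is gray → back edge
First back edge: CS450 → CS301.

CS450→CS301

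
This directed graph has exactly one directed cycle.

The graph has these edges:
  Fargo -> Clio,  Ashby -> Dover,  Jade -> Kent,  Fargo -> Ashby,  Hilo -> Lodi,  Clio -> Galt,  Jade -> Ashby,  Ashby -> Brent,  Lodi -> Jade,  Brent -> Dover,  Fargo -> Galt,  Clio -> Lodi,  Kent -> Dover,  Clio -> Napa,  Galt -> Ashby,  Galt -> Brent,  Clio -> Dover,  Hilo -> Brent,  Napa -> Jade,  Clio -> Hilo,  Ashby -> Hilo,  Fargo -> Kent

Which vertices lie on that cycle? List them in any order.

DFS with gray/black marking from Hilo:
Hilo gray
  Lodi gray
    Jade gray
      Kent gray
        Dover gray
        Dover black
      Kent black
      Ashby gray
        Ashby→Dover: Dover black — skip
        Ashby→Hilo: Hilo is gray → back edge
Back edge closes the cycle Hilo → Lodi → Jade → Ashby → Hilo; its vertices are {Hilo, Jade, Lodi, Ashby}.

Hilo, Jade, Lodi, Ashby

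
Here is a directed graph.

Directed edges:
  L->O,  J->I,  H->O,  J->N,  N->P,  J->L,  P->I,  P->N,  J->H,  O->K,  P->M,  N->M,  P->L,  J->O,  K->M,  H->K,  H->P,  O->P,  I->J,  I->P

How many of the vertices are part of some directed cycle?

7

A vertex is on a directed cycle iff it belongs to a strongly connected component of size ≥ 2 (or has a self-loop).
The vertices on cycles are {H, I, J, L, N, O, P} — 7 in total.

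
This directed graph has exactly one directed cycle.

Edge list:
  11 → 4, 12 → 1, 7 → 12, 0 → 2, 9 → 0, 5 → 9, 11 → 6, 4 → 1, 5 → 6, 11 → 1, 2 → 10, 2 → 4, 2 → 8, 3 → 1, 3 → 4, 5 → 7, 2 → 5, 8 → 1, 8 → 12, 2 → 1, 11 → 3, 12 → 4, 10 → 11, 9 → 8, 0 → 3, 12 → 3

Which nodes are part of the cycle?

0, 2, 5, 9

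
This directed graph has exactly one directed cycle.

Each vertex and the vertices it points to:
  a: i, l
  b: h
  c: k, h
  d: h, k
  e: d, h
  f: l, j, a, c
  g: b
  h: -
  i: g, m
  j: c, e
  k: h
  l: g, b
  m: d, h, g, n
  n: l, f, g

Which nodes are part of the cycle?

DFS with gray/black marking from f:
f gray
  l gray
    g gray
      b gray
        h gray
        h black
      b black
    g black
    l→b: b black — skip
  l black
  j gray
    c gray
      k gray
        k→h: h black — skip
      k black
      c→h: h black — skip
    c black
    e gray
      d gray
        d→h: h black — skip
        d→k: k black — skip
      d black
      e→h: h black — skip
    e black
  j black
  a gray
    i gray
      i→g: g black — skip
      m gray
        m→d: d black — skip
        m→h: h black — skip
        m→g: g black — skip
        n gray
          n→l: l black — skip
          n→f: f is gray → back edge
Back edge closes the cycle f → a → i → m → n → f; its vertices are {a, f, i, m, n}.

a, f, i, m, n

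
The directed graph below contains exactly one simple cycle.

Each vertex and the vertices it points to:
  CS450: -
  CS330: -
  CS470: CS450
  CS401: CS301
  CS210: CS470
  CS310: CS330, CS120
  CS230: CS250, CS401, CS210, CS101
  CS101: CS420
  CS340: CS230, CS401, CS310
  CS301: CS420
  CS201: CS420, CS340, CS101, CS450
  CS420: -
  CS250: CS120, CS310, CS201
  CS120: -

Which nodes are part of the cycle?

CS201, CS230, CS250, CS340

DFS with gray/black marking from CS340:
CS340 gray
  CS230 gray
    CS250 gray
      CS120 gray
      CS120 black
      CS310 gray
        CS330 gray
        CS330 black
        CS310→CS120: CS120 black — skip
      CS310 black
      CS201 gray
        CS420 gray
        CS420 black
        CS201→CS340: CS340 is gray → back edge
Back edge closes the cycle CS340 → CS230 → CS250 → CS201 → CS340; its vertices are {CS201, CS230, CS250, CS340}.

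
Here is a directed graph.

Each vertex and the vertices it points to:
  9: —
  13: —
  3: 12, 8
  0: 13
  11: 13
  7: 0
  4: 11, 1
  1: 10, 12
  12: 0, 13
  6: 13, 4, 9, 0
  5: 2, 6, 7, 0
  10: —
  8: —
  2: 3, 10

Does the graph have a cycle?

DFS with white/gray/black marking, starting from 7:
7 gray
  0 gray
    13 gray
    13 black
  0 black
7 black
9 gray
9 black
3 gray
  12 gray
    12→0: 0 black — skip
    12→13: 13 black — skip
  12 black
  8 gray
  8 black
3 black
11 gray
  11→13: 13 black — skip
11 black
4 gray
  4→11: 11 black — skip
  1 gray
    10 gray
    10 black
    1→12: 12 black — skip
  1 black
4 black
6 gray
  6→13: 13 black — skip
  6→4: 4 black — skip
  6→9: 9 black — skip
  6→0: 0 black — skip
6 black
5 gray
  2 gray
    2→3: 3 black — skip
    2→10: 10 black — skip
  2 black
  5→6: 6 black — skip
  5→7: 7 black — skip
  5→0: 0 black — skip
5 black
Every edge goes to a white or black vertex — no back edge, so the graph is acyclic.

No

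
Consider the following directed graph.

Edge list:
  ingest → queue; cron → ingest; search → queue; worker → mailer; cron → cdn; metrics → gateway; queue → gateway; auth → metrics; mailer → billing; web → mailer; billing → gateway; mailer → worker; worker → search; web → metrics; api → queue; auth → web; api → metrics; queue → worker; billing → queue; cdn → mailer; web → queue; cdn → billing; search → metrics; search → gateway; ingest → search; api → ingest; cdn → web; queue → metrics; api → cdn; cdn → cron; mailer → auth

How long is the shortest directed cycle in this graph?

For each vertex v, BFS finds the shortest path from v back to v.
The shortest such closed walk is cdn → cron → cdn, length 2.

2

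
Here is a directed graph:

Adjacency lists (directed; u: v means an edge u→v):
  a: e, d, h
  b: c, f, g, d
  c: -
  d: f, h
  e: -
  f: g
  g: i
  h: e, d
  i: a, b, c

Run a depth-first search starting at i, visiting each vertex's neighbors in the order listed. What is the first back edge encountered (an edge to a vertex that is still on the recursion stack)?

g->i

DFS from i (visiting each vertex's neighbors in the order listed); mark gray on enter, black on exit:
i gray
  a gray
    e gray
    e black
    d gray
      f gray
        g gray
          g→i: i is gray → back edge
First back edge: g → i.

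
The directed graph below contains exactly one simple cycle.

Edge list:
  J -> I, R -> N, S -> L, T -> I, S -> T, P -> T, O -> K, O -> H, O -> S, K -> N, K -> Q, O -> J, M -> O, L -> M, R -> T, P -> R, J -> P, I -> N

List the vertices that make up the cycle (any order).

L, M, O, S

DFS with gray/black marking from O:
O gray
  K gray
    Q gray
    Q black
    N gray
    N black
  K black
  J gray
    I gray
      I→N: N black — skip
    I black
    P gray
      T gray
        T→I: I black — skip
      T black
      R gray
        R→N: N black — skip
        R→T: T black — skip
      R black
    P black
  J black
  H gray
  H black
  S gray
    S→T: T black — skip
    L gray
      M gray
        M→O: O is gray → back edge
Back edge closes the cycle O → S → L → M → O; its vertices are {L, M, O, S}.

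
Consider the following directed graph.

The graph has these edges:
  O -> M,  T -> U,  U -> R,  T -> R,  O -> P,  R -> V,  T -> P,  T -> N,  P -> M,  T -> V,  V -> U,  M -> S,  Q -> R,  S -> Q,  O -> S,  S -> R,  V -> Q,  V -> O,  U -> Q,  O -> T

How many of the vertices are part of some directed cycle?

A vertex is on a directed cycle iff it belongs to a strongly connected component of size ≥ 2 (or has a self-loop).
The vertices on cycles are {M, O, P, Q, R, S, T, U, V} — 9 in total.

9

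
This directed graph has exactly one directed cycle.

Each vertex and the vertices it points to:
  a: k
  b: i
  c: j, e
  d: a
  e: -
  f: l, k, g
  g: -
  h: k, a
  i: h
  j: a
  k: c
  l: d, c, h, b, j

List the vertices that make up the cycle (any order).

a, c, j, k

DFS with gray/black marking from c:
c gray
  j gray
    a gray
      k gray
        k→c: c is gray → back edge
Back edge closes the cycle c → j → a → k → c; its vertices are {a, c, j, k}.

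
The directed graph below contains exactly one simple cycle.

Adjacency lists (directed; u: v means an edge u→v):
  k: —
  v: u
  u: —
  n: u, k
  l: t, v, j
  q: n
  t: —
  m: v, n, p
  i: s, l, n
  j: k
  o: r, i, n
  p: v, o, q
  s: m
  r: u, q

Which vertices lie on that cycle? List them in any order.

i, m, o, p, s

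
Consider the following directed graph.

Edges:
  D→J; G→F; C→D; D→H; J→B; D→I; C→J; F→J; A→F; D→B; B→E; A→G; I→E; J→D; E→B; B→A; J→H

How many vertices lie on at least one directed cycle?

A vertex is on a directed cycle iff it belongs to a strongly connected component of size ≥ 2 (or has a self-loop).
The vertices on cycles are {A, B, D, E, F, G, I, J} — 8 in total.

8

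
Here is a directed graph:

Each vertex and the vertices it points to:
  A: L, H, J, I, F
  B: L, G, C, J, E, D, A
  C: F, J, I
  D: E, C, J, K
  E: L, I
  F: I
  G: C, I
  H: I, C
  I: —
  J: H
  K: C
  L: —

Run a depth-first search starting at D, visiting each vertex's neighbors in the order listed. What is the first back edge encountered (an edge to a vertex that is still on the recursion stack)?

H->C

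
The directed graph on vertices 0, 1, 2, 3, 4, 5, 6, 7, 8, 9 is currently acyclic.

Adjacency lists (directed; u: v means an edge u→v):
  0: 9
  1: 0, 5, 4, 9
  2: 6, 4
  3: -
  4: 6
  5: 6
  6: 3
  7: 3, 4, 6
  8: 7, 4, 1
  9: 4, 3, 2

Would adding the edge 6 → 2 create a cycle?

Adding 6→2 creates a cycle iff 2 can already reach 6.
Path from 2: 2 → 6.
So 2 → … → 6 → 2 is a cycle.

Yes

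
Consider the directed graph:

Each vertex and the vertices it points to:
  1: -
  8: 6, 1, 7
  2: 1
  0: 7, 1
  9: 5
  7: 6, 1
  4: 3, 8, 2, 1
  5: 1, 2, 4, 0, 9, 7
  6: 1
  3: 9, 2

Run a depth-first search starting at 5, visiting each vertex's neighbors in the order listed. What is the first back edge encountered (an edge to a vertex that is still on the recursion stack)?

DFS from 5 (visiting each vertex's neighbors in the order listed); mark gray on enter, black on exit:
5 gray
  1 gray
  1 black
  2 gray
    2→1: 1 black — skip
  2 black
  4 gray
    3 gray
      9 gray
        9→5: 5 is gray → back edge
First back edge: 9 → 5.

9→5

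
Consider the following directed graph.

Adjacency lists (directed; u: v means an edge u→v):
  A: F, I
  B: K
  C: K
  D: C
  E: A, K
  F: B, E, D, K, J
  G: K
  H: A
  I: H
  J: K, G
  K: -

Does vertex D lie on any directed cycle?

No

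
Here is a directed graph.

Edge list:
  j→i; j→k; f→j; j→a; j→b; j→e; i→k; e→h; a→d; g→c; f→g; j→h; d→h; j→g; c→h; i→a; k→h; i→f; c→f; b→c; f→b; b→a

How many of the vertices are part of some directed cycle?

6

A vertex is on a directed cycle iff it belongs to a strongly connected component of size ≥ 2 (or has a self-loop).
The vertices on cycles are {b, c, f, g, i, j} — 6 in total.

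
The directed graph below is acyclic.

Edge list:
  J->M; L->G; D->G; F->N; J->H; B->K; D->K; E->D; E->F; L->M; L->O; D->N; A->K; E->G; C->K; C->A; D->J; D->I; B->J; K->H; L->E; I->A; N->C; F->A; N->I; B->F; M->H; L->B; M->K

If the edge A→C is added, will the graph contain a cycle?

Adding A→C creates a cycle iff C can already reach A.
Path from C: C → A.
So C → … → A → C is a cycle.

Yes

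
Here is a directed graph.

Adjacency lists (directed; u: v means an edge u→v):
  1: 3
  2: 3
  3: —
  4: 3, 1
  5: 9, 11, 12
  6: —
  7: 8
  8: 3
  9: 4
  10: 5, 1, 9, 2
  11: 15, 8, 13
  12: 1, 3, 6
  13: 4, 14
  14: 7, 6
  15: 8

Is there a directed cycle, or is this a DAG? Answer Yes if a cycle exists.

DFS with white/gray/black marking, starting from 5:
5 gray
  9 gray
    4 gray
      3 gray
      3 black
      1 gray
        1→3: 3 black — skip
      1 black
    4 black
  9 black
  11 gray
    15 gray
      8 gray
        8→3: 3 black — skip
      8 black
    15 black
    11→8: 8 black — skip
    13 gray
      13→4: 4 black — skip
      14 gray
        7 gray
          7→8: 8 black — skip
        7 black
        6 gray
        6 black
      14 black
    13 black
  11 black
  12 gray
    12→1: 1 black — skip
    12→3: 3 black — skip
    12→6: 6 black — skip
  12 black
5 black
2 gray
  2→3: 3 black — skip
2 black
10 gray
  10→5: 5 black — skip
  10→1: 1 black — skip
  10→9: 9 black — skip
  10→2: 2 black — skip
10 black
Every edge goes to a white or black vertex — no back edge, so the graph is acyclic.

No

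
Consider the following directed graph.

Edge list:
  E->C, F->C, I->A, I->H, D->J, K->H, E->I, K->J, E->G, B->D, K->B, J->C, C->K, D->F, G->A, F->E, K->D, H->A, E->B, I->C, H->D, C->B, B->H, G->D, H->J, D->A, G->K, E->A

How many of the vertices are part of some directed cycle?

10

A vertex is on a directed cycle iff it belongs to a strongly connected component of size ≥ 2 (or has a self-loop).
The vertices on cycles are {B, C, D, E, F, G, H, I, J, K} — 10 in total.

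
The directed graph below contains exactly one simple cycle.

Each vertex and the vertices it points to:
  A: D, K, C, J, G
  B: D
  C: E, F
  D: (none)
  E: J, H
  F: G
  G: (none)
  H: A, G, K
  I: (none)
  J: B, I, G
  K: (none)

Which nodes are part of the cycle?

A, C, E, H

DFS with gray/black marking from A:
A gray
  D gray
  D black
  K gray
  K black
  C gray
    E gray
      J gray
        B gray
          B→D: D black — skip
        B black
        I gray
        I black
        G gray
        G black
      J black
      H gray
        H→A: A is gray → back edge
Back edge closes the cycle A → C → E → H → A; its vertices are {A, C, E, H}.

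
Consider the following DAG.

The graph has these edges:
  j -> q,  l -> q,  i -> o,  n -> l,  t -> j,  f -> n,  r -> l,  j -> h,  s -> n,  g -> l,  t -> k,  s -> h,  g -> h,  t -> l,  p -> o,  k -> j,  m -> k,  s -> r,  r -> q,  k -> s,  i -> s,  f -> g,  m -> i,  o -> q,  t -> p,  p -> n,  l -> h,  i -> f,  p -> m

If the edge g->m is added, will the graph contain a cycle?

Yes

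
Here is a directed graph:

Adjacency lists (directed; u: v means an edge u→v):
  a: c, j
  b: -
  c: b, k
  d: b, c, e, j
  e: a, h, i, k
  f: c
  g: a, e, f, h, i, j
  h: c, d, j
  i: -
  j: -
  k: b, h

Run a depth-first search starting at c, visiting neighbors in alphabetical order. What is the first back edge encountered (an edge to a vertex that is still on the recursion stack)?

h->c

DFS from c (visiting neighbors in alphabetical order); mark gray on enter, black on exit:
c gray
  b gray
  b black
  k gray
    k→b: b black — skip
    h gray
      h→c: c is gray → back edge
First back edge: h → c.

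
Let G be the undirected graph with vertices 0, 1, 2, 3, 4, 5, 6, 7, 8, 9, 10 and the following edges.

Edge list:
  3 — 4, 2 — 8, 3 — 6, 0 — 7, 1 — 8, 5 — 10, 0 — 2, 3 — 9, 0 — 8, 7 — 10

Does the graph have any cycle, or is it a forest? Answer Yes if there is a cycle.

Yes

DFS, tracking each vertex's parent; an edge to a visited non-parent vertex closes a cycle.
Start from 9:
visit 9 (parent –)
  visit 3 (parent 9)
    visit 4 (parent 3)
      4–3: parent, skip
    visit 6 (parent 3)
      6–3: parent, skip
    3–9: parent, skip
visit 0 (parent –)
  visit 7 (parent 0)
    visit 10 (parent 7)
      10–7: parent, skip
      visit 5 (parent 10)
        5–10: parent, skip
    7–0: parent, skip
  visit 2 (parent 0)
    visit 8 (parent 2)
      8–0: 0 visited and ≠ parent → cycle
Cycle: 0 – 2 – 8 – 0.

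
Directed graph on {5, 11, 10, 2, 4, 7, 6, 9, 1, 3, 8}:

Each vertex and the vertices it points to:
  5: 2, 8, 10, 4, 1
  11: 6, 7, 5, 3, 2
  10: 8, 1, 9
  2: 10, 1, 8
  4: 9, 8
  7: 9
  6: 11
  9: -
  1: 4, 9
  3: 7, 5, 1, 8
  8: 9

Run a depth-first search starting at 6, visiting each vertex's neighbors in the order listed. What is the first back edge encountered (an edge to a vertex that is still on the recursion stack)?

DFS from 6 (visiting each vertex's neighbors in the order listed); mark gray on enter, black on exit:
6 gray
  11 gray
    11→6: 6 is gray → back edge
First back edge: 11 → 6.

11→6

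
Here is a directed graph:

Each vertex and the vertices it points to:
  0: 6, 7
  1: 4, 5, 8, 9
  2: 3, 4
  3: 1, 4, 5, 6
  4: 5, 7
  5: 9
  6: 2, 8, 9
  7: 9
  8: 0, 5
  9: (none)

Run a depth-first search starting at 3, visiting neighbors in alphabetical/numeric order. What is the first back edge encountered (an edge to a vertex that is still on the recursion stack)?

2→3

DFS from 3 (visiting neighbors in alphabetical/numeric order); mark gray on enter, black on exit:
3 gray
  1 gray
    4 gray
      5 gray
        9 gray
        9 black
      5 black
      7 gray
        7→9: 9 black — skip
      7 black
    4 black
    1→5: 5 black — skip
    8 gray
      0 gray
        6 gray
          2 gray
            2→3: 3 is gray → back edge
First back edge: 2 → 3.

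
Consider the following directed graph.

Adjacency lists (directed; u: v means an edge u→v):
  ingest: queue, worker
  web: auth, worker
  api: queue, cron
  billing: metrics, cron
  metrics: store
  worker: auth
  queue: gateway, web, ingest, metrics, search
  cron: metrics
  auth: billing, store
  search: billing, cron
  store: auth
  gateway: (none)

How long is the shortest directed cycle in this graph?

For each vertex v, BFS finds the shortest path from v back to v.
The shortest such closed walk is queue → ingest → queue, length 2.

2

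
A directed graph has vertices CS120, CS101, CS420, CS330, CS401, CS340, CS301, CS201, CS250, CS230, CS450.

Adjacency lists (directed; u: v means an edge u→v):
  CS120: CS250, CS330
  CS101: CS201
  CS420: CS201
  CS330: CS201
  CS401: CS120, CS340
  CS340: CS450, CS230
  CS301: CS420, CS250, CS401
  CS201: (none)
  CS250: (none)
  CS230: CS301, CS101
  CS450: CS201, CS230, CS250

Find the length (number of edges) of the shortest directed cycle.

For each vertex v, BFS finds the shortest path from v back to v.
The shortest such closed walk is CS230 → CS301 → CS401 → CS340 → CS230, length 4.

4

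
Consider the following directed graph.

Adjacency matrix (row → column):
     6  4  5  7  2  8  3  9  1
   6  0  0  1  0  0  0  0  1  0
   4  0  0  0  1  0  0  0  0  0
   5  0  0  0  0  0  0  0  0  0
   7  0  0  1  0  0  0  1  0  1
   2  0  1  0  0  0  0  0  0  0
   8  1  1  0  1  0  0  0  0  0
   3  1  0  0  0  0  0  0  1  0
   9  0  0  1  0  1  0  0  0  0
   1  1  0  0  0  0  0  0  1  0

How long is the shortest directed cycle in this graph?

For each vertex v, BFS finds the shortest path from v back to v.
The shortest such closed walk is 4 → 7 → 3 → 9 → 2 → 4, length 5.

5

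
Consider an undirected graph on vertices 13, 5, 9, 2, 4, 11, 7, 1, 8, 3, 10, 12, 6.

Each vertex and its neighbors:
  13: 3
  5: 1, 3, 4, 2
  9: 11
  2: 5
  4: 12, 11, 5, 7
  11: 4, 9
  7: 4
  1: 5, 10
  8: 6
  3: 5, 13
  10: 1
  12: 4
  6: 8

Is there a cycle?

No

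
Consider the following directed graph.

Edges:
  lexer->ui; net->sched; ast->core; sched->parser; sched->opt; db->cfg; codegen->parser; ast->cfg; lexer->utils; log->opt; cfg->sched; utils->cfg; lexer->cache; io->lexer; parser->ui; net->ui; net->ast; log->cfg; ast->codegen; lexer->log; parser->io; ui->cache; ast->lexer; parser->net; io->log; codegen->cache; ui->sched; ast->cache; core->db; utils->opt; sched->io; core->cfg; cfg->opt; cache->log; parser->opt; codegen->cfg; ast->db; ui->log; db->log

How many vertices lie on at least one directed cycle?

14

A vertex is on a directed cycle iff it belongs to a strongly connected component of size ≥ 2 (or has a self-loop).
The vertices on cycles are {db, io, ui, ast, cfg, log, net, core, cache, lexer, sched, utils, parser, codegen} — 14 in total.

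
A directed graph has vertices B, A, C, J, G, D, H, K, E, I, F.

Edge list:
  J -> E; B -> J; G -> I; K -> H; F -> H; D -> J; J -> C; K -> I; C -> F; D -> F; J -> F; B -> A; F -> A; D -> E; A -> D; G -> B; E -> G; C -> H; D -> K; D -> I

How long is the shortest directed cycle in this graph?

For each vertex v, BFS finds the shortest path from v back to v.
The shortest such closed walk is A → D → F → A, length 3.

3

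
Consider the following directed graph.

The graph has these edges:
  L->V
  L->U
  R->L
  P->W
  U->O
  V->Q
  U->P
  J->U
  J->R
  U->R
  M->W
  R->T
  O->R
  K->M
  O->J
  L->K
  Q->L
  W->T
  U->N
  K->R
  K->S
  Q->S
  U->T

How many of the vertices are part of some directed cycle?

8

A vertex is on a directed cycle iff it belongs to a strongly connected component of size ≥ 2 (or has a self-loop).
The vertices on cycles are {J, K, L, O, Q, R, U, V} — 8 in total.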